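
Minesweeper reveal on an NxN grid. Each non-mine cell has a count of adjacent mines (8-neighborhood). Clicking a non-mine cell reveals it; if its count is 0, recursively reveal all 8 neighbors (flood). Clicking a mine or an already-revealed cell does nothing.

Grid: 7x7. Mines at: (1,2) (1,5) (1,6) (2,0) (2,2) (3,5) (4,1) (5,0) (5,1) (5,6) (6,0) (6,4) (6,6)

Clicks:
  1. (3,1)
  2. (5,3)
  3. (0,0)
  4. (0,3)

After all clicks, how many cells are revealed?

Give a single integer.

Answer: 7

Derivation:
Click 1 (3,1) count=3: revealed 1 new [(3,1)] -> total=1
Click 2 (5,3) count=1: revealed 1 new [(5,3)] -> total=2
Click 3 (0,0) count=0: revealed 4 new [(0,0) (0,1) (1,0) (1,1)] -> total=6
Click 4 (0,3) count=1: revealed 1 new [(0,3)] -> total=7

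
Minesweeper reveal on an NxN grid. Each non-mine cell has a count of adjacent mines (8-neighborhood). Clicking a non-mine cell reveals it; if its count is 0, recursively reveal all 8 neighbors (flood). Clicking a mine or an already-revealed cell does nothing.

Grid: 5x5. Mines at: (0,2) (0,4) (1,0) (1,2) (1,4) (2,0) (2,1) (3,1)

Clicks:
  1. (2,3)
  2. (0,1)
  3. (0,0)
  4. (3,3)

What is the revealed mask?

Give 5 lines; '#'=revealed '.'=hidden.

Answer: ##...
.....
..###
..###
..###

Derivation:
Click 1 (2,3) count=2: revealed 1 new [(2,3)] -> total=1
Click 2 (0,1) count=3: revealed 1 new [(0,1)] -> total=2
Click 3 (0,0) count=1: revealed 1 new [(0,0)] -> total=3
Click 4 (3,3) count=0: revealed 8 new [(2,2) (2,4) (3,2) (3,3) (3,4) (4,2) (4,3) (4,4)] -> total=11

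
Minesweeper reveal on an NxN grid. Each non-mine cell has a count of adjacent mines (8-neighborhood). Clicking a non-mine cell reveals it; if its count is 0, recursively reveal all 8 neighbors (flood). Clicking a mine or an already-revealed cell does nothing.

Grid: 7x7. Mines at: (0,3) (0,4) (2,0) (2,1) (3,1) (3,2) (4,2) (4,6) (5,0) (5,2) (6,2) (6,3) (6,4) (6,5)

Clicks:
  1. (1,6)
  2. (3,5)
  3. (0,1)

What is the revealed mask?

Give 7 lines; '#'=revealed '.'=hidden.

Answer: ###..##
#######
...####
...####
...###.
...###.
.......

Derivation:
Click 1 (1,6) count=0: revealed 20 new [(0,5) (0,6) (1,3) (1,4) (1,5) (1,6) (2,3) (2,4) (2,5) (2,6) (3,3) (3,4) (3,5) (3,6) (4,3) (4,4) (4,5) (5,3) (5,4) (5,5)] -> total=20
Click 2 (3,5) count=1: revealed 0 new [(none)] -> total=20
Click 3 (0,1) count=0: revealed 6 new [(0,0) (0,1) (0,2) (1,0) (1,1) (1,2)] -> total=26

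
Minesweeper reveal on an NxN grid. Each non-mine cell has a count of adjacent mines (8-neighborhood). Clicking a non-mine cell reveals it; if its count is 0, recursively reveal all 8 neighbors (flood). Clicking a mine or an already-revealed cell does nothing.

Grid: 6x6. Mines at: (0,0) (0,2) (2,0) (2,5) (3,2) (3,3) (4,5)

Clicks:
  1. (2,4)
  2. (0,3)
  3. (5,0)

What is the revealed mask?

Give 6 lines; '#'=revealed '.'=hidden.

Answer: ...#..
......
....#.
##....
#####.
#####.

Derivation:
Click 1 (2,4) count=2: revealed 1 new [(2,4)] -> total=1
Click 2 (0,3) count=1: revealed 1 new [(0,3)] -> total=2
Click 3 (5,0) count=0: revealed 12 new [(3,0) (3,1) (4,0) (4,1) (4,2) (4,3) (4,4) (5,0) (5,1) (5,2) (5,3) (5,4)] -> total=14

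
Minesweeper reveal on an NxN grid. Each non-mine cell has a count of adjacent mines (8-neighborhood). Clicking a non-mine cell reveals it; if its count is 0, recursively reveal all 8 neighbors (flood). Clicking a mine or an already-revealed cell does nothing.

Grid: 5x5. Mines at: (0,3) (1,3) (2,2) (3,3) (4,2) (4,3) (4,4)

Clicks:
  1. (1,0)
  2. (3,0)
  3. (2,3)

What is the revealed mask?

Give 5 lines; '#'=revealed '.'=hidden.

Click 1 (1,0) count=0: revealed 12 new [(0,0) (0,1) (0,2) (1,0) (1,1) (1,2) (2,0) (2,1) (3,0) (3,1) (4,0) (4,1)] -> total=12
Click 2 (3,0) count=0: revealed 0 new [(none)] -> total=12
Click 3 (2,3) count=3: revealed 1 new [(2,3)] -> total=13

Answer: ###..
###..
##.#.
##...
##...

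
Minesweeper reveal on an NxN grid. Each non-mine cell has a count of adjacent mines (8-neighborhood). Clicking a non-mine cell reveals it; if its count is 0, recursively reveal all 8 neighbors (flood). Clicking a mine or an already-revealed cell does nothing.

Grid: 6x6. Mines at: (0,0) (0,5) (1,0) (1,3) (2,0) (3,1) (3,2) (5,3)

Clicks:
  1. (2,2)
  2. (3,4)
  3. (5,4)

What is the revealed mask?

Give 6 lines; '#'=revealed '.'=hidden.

Click 1 (2,2) count=3: revealed 1 new [(2,2)] -> total=1
Click 2 (3,4) count=0: revealed 13 new [(1,4) (1,5) (2,3) (2,4) (2,5) (3,3) (3,4) (3,5) (4,3) (4,4) (4,5) (5,4) (5,5)] -> total=14
Click 3 (5,4) count=1: revealed 0 new [(none)] -> total=14

Answer: ......
....##
..####
...###
...###
....##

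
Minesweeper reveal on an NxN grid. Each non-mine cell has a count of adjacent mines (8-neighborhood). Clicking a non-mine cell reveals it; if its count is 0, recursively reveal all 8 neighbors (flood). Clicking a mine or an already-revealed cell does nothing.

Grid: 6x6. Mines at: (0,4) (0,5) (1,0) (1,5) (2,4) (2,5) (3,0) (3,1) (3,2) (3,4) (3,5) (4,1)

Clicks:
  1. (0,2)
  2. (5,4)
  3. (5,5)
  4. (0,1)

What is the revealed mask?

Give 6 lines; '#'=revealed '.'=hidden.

Answer: .###..
.###..
.###..
......
..####
..####

Derivation:
Click 1 (0,2) count=0: revealed 9 new [(0,1) (0,2) (0,3) (1,1) (1,2) (1,3) (2,1) (2,2) (2,3)] -> total=9
Click 2 (5,4) count=0: revealed 8 new [(4,2) (4,3) (4,4) (4,5) (5,2) (5,3) (5,4) (5,5)] -> total=17
Click 3 (5,5) count=0: revealed 0 new [(none)] -> total=17
Click 4 (0,1) count=1: revealed 0 new [(none)] -> total=17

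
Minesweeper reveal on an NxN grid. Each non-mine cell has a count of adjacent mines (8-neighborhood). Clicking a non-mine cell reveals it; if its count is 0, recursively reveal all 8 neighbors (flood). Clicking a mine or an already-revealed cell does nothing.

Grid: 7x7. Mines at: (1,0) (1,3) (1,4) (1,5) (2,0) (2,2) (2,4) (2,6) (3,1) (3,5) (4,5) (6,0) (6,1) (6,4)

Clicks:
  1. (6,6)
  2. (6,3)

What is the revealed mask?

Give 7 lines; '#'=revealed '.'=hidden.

Answer: .......
.......
.......
.......
.......
.....##
...#.##

Derivation:
Click 1 (6,6) count=0: revealed 4 new [(5,5) (5,6) (6,5) (6,6)] -> total=4
Click 2 (6,3) count=1: revealed 1 new [(6,3)] -> total=5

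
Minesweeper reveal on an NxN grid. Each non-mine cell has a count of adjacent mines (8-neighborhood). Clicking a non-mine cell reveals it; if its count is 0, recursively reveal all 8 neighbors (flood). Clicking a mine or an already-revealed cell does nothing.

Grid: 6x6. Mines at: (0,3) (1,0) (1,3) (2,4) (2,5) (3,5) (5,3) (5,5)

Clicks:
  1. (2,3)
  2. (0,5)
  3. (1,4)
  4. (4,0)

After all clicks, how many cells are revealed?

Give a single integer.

Click 1 (2,3) count=2: revealed 1 new [(2,3)] -> total=1
Click 2 (0,5) count=0: revealed 4 new [(0,4) (0,5) (1,4) (1,5)] -> total=5
Click 3 (1,4) count=4: revealed 0 new [(none)] -> total=5
Click 4 (4,0) count=0: revealed 14 new [(2,0) (2,1) (2,2) (3,0) (3,1) (3,2) (3,3) (4,0) (4,1) (4,2) (4,3) (5,0) (5,1) (5,2)] -> total=19

Answer: 19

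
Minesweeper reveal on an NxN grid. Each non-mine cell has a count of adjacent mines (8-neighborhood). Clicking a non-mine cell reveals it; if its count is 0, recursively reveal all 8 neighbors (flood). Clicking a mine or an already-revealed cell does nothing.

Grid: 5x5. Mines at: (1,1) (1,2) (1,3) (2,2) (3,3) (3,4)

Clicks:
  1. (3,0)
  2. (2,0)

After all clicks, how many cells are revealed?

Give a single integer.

Click 1 (3,0) count=0: revealed 8 new [(2,0) (2,1) (3,0) (3,1) (3,2) (4,0) (4,1) (4,2)] -> total=8
Click 2 (2,0) count=1: revealed 0 new [(none)] -> total=8

Answer: 8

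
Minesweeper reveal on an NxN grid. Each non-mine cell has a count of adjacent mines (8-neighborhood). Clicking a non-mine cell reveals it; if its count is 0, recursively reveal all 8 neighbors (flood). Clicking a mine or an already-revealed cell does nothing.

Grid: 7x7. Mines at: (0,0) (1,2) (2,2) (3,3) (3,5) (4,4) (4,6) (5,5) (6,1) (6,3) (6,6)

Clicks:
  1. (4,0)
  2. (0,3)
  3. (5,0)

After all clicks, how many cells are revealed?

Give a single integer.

Click 1 (4,0) count=0: revealed 13 new [(1,0) (1,1) (2,0) (2,1) (3,0) (3,1) (3,2) (4,0) (4,1) (4,2) (5,0) (5,1) (5,2)] -> total=13
Click 2 (0,3) count=1: revealed 1 new [(0,3)] -> total=14
Click 3 (5,0) count=1: revealed 0 new [(none)] -> total=14

Answer: 14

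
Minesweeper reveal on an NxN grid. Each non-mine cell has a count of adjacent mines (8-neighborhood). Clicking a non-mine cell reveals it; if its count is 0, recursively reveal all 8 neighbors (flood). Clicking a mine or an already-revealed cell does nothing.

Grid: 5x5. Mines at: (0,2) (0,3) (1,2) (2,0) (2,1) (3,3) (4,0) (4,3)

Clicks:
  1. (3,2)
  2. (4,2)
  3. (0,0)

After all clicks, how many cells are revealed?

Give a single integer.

Click 1 (3,2) count=3: revealed 1 new [(3,2)] -> total=1
Click 2 (4,2) count=2: revealed 1 new [(4,2)] -> total=2
Click 3 (0,0) count=0: revealed 4 new [(0,0) (0,1) (1,0) (1,1)] -> total=6

Answer: 6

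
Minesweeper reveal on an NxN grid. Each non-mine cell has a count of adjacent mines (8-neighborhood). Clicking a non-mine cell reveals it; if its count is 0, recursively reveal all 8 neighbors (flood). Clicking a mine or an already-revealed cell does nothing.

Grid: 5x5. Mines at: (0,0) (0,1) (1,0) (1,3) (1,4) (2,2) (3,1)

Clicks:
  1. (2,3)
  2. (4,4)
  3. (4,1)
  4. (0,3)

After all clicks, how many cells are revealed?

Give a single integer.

Click 1 (2,3) count=3: revealed 1 new [(2,3)] -> total=1
Click 2 (4,4) count=0: revealed 7 new [(2,4) (3,2) (3,3) (3,4) (4,2) (4,3) (4,4)] -> total=8
Click 3 (4,1) count=1: revealed 1 new [(4,1)] -> total=9
Click 4 (0,3) count=2: revealed 1 new [(0,3)] -> total=10

Answer: 10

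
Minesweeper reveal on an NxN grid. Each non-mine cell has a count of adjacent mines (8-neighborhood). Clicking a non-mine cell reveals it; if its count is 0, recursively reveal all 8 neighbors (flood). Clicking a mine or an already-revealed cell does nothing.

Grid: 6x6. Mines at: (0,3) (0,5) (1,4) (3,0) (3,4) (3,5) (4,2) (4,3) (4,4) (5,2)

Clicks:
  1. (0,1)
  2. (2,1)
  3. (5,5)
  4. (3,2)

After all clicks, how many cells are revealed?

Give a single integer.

Click 1 (0,1) count=0: revealed 14 new [(0,0) (0,1) (0,2) (1,0) (1,1) (1,2) (1,3) (2,0) (2,1) (2,2) (2,3) (3,1) (3,2) (3,3)] -> total=14
Click 2 (2,1) count=1: revealed 0 new [(none)] -> total=14
Click 3 (5,5) count=1: revealed 1 new [(5,5)] -> total=15
Click 4 (3,2) count=2: revealed 0 new [(none)] -> total=15

Answer: 15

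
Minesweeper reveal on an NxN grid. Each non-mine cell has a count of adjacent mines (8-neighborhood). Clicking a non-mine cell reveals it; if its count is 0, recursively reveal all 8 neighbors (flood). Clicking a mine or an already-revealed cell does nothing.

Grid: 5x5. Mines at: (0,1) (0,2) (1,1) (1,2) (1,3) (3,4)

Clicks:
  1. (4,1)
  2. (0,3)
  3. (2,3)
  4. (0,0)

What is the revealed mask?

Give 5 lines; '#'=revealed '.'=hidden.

Answer: #..#.
.....
####.
####.
####.

Derivation:
Click 1 (4,1) count=0: revealed 12 new [(2,0) (2,1) (2,2) (2,3) (3,0) (3,1) (3,2) (3,3) (4,0) (4,1) (4,2) (4,3)] -> total=12
Click 2 (0,3) count=3: revealed 1 new [(0,3)] -> total=13
Click 3 (2,3) count=3: revealed 0 new [(none)] -> total=13
Click 4 (0,0) count=2: revealed 1 new [(0,0)] -> total=14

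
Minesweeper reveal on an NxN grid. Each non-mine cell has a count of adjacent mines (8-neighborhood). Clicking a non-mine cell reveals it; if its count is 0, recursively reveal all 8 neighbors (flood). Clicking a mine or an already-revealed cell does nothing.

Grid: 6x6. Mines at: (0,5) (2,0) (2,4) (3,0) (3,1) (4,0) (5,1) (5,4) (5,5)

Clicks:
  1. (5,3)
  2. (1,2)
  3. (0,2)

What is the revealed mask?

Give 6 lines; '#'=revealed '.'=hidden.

Answer: #####.
#####.
.###..
......
......
...#..

Derivation:
Click 1 (5,3) count=1: revealed 1 new [(5,3)] -> total=1
Click 2 (1,2) count=0: revealed 13 new [(0,0) (0,1) (0,2) (0,3) (0,4) (1,0) (1,1) (1,2) (1,3) (1,4) (2,1) (2,2) (2,3)] -> total=14
Click 3 (0,2) count=0: revealed 0 new [(none)] -> total=14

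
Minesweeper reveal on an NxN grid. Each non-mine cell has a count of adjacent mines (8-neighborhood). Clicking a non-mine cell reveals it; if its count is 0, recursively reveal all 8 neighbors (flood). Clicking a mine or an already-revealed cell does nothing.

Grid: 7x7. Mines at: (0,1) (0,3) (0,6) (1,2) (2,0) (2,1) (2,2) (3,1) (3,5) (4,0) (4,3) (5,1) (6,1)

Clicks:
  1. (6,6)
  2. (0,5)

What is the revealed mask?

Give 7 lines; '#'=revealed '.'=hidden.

Click 1 (6,6) count=0: revealed 13 new [(4,4) (4,5) (4,6) (5,2) (5,3) (5,4) (5,5) (5,6) (6,2) (6,3) (6,4) (6,5) (6,6)] -> total=13
Click 2 (0,5) count=1: revealed 1 new [(0,5)] -> total=14

Answer: .....#.
.......
.......
.......
....###
..#####
..#####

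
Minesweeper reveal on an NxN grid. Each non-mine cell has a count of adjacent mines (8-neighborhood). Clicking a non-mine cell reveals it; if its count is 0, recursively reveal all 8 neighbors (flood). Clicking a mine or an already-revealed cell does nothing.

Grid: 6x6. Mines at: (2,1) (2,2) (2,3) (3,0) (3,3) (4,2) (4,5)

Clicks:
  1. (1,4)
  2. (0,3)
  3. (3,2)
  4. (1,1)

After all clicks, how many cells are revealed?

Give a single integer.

Answer: 17

Derivation:
Click 1 (1,4) count=1: revealed 1 new [(1,4)] -> total=1
Click 2 (0,3) count=0: revealed 15 new [(0,0) (0,1) (0,2) (0,3) (0,4) (0,5) (1,0) (1,1) (1,2) (1,3) (1,5) (2,4) (2,5) (3,4) (3,5)] -> total=16
Click 3 (3,2) count=5: revealed 1 new [(3,2)] -> total=17
Click 4 (1,1) count=2: revealed 0 new [(none)] -> total=17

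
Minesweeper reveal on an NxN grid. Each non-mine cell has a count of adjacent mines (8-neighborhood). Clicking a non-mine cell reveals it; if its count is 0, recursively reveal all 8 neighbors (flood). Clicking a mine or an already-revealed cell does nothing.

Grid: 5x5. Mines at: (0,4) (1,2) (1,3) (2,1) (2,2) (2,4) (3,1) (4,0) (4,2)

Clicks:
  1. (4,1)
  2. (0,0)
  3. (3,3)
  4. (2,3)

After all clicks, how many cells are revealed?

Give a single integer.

Answer: 7

Derivation:
Click 1 (4,1) count=3: revealed 1 new [(4,1)] -> total=1
Click 2 (0,0) count=0: revealed 4 new [(0,0) (0,1) (1,0) (1,1)] -> total=5
Click 3 (3,3) count=3: revealed 1 new [(3,3)] -> total=6
Click 4 (2,3) count=4: revealed 1 new [(2,3)] -> total=7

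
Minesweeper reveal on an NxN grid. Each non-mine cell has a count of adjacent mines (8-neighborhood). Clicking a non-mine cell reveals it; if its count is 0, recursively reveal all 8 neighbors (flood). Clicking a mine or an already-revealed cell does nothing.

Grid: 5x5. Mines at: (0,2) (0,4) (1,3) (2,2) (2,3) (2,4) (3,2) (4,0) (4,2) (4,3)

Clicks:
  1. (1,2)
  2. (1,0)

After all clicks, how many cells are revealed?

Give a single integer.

Answer: 9

Derivation:
Click 1 (1,2) count=4: revealed 1 new [(1,2)] -> total=1
Click 2 (1,0) count=0: revealed 8 new [(0,0) (0,1) (1,0) (1,1) (2,0) (2,1) (3,0) (3,1)] -> total=9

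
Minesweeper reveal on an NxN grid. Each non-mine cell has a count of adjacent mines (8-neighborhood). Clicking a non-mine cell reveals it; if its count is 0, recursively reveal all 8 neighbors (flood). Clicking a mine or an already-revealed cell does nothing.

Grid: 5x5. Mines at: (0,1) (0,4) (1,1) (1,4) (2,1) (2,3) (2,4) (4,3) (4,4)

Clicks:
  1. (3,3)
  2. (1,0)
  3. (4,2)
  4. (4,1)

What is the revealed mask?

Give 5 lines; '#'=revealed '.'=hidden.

Click 1 (3,3) count=4: revealed 1 new [(3,3)] -> total=1
Click 2 (1,0) count=3: revealed 1 new [(1,0)] -> total=2
Click 3 (4,2) count=1: revealed 1 new [(4,2)] -> total=3
Click 4 (4,1) count=0: revealed 5 new [(3,0) (3,1) (3,2) (4,0) (4,1)] -> total=8

Answer: .....
#....
.....
####.
###..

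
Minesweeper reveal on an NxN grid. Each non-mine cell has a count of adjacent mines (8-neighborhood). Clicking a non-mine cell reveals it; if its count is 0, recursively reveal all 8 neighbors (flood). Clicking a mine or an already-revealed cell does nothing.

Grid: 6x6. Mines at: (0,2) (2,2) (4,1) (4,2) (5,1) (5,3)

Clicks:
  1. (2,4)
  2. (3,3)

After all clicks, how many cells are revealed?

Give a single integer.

Click 1 (2,4) count=0: revealed 17 new [(0,3) (0,4) (0,5) (1,3) (1,4) (1,5) (2,3) (2,4) (2,5) (3,3) (3,4) (3,5) (4,3) (4,4) (4,5) (5,4) (5,5)] -> total=17
Click 2 (3,3) count=2: revealed 0 new [(none)] -> total=17

Answer: 17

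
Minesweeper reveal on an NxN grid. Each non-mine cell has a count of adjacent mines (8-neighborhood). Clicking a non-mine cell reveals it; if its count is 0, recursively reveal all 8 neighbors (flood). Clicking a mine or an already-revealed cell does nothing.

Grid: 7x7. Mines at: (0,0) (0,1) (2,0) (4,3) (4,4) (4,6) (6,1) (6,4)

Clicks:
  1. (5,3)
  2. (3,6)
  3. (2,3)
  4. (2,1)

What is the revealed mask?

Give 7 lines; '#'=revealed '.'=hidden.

Click 1 (5,3) count=3: revealed 1 new [(5,3)] -> total=1
Click 2 (3,6) count=1: revealed 1 new [(3,6)] -> total=2
Click 3 (2,3) count=0: revealed 22 new [(0,2) (0,3) (0,4) (0,5) (0,6) (1,1) (1,2) (1,3) (1,4) (1,5) (1,6) (2,1) (2,2) (2,3) (2,4) (2,5) (2,6) (3,1) (3,2) (3,3) (3,4) (3,5)] -> total=24
Click 4 (2,1) count=1: revealed 0 new [(none)] -> total=24

Answer: ..#####
.######
.######
.######
.......
...#...
.......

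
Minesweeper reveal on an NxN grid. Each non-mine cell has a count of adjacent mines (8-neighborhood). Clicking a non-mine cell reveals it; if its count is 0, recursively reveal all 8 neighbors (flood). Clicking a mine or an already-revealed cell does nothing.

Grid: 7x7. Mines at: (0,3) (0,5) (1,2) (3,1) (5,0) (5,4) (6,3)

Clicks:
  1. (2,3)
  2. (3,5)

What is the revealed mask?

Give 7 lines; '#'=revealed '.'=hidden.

Click 1 (2,3) count=1: revealed 1 new [(2,3)] -> total=1
Click 2 (3,5) count=0: revealed 22 new [(1,3) (1,4) (1,5) (1,6) (2,2) (2,4) (2,5) (2,6) (3,2) (3,3) (3,4) (3,5) (3,6) (4,2) (4,3) (4,4) (4,5) (4,6) (5,5) (5,6) (6,5) (6,6)] -> total=23

Answer: .......
...####
..#####
..#####
..#####
.....##
.....##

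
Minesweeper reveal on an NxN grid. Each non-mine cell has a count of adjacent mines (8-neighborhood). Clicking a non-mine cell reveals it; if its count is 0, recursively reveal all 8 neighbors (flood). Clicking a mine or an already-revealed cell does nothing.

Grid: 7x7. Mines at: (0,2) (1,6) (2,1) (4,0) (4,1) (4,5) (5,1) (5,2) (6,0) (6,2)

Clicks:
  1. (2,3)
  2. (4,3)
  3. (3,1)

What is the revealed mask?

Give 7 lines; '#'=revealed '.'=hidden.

Answer: ...###.
..####.
..####.
.#####.
..###..
.......
.......

Derivation:
Click 1 (2,3) count=0: revealed 18 new [(0,3) (0,4) (0,5) (1,2) (1,3) (1,4) (1,5) (2,2) (2,3) (2,4) (2,5) (3,2) (3,3) (3,4) (3,5) (4,2) (4,3) (4,4)] -> total=18
Click 2 (4,3) count=1: revealed 0 new [(none)] -> total=18
Click 3 (3,1) count=3: revealed 1 new [(3,1)] -> total=19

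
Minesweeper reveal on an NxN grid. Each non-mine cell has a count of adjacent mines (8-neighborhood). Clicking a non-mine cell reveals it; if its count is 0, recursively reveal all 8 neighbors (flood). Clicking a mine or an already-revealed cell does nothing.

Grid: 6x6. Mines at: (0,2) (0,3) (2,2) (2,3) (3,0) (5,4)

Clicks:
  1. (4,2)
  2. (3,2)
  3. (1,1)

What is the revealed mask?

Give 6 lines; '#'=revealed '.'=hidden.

Click 1 (4,2) count=0: revealed 11 new [(3,1) (3,2) (3,3) (4,0) (4,1) (4,2) (4,3) (5,0) (5,1) (5,2) (5,3)] -> total=11
Click 2 (3,2) count=2: revealed 0 new [(none)] -> total=11
Click 3 (1,1) count=2: revealed 1 new [(1,1)] -> total=12

Answer: ......
.#....
......
.###..
####..
####..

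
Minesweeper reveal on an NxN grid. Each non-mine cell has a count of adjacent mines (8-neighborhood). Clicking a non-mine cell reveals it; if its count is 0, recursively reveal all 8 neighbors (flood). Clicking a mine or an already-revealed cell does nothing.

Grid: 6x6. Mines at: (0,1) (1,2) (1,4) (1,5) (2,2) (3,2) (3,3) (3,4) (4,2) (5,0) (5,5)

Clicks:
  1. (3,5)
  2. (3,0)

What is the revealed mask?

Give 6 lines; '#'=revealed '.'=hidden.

Answer: ......
##....
##....
##...#
##....
......

Derivation:
Click 1 (3,5) count=1: revealed 1 new [(3,5)] -> total=1
Click 2 (3,0) count=0: revealed 8 new [(1,0) (1,1) (2,0) (2,1) (3,0) (3,1) (4,0) (4,1)] -> total=9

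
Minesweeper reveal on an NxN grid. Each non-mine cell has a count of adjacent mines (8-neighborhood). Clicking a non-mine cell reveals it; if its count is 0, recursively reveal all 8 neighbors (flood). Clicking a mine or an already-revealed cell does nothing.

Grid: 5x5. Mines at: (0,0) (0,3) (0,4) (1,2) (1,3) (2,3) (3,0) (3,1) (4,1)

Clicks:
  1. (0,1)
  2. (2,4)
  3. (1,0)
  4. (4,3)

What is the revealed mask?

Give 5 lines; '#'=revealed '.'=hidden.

Click 1 (0,1) count=2: revealed 1 new [(0,1)] -> total=1
Click 2 (2,4) count=2: revealed 1 new [(2,4)] -> total=2
Click 3 (1,0) count=1: revealed 1 new [(1,0)] -> total=3
Click 4 (4,3) count=0: revealed 6 new [(3,2) (3,3) (3,4) (4,2) (4,3) (4,4)] -> total=9

Answer: .#...
#....
....#
..###
..###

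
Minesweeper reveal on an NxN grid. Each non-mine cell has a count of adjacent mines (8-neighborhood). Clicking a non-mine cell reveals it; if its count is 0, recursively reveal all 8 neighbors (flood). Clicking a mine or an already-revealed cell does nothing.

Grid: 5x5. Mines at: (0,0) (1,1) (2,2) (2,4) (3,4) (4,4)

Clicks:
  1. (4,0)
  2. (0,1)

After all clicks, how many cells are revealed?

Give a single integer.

Answer: 11

Derivation:
Click 1 (4,0) count=0: revealed 10 new [(2,0) (2,1) (3,0) (3,1) (3,2) (3,3) (4,0) (4,1) (4,2) (4,3)] -> total=10
Click 2 (0,1) count=2: revealed 1 new [(0,1)] -> total=11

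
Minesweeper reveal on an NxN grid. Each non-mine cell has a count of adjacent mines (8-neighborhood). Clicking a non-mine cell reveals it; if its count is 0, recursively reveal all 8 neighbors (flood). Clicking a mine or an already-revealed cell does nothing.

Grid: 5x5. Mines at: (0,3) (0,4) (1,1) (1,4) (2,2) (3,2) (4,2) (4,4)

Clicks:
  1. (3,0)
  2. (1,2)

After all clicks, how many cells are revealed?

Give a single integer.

Answer: 7

Derivation:
Click 1 (3,0) count=0: revealed 6 new [(2,0) (2,1) (3,0) (3,1) (4,0) (4,1)] -> total=6
Click 2 (1,2) count=3: revealed 1 new [(1,2)] -> total=7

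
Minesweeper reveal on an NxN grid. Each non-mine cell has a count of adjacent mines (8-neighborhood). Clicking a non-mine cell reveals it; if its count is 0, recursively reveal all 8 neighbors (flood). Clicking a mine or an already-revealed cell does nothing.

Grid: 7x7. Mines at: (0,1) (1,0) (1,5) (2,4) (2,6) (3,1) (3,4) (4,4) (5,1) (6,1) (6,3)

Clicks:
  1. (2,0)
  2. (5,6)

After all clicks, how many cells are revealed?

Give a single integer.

Click 1 (2,0) count=2: revealed 1 new [(2,0)] -> total=1
Click 2 (5,6) count=0: revealed 10 new [(3,5) (3,6) (4,5) (4,6) (5,4) (5,5) (5,6) (6,4) (6,5) (6,6)] -> total=11

Answer: 11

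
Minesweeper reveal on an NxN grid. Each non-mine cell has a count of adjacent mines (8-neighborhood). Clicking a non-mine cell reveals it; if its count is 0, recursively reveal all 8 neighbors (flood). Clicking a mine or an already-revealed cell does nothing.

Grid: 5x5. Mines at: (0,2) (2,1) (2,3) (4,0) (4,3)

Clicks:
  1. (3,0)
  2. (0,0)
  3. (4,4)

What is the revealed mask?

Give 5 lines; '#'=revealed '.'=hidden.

Click 1 (3,0) count=2: revealed 1 new [(3,0)] -> total=1
Click 2 (0,0) count=0: revealed 4 new [(0,0) (0,1) (1,0) (1,1)] -> total=5
Click 3 (4,4) count=1: revealed 1 new [(4,4)] -> total=6

Answer: ##...
##...
.....
#....
....#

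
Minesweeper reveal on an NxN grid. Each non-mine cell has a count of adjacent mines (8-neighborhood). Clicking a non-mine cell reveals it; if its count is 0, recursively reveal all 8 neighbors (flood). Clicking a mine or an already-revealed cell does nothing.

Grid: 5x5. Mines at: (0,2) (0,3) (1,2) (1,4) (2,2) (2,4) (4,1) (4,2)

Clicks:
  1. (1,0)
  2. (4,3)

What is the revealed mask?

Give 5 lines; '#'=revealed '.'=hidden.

Click 1 (1,0) count=0: revealed 8 new [(0,0) (0,1) (1,0) (1,1) (2,0) (2,1) (3,0) (3,1)] -> total=8
Click 2 (4,3) count=1: revealed 1 new [(4,3)] -> total=9

Answer: ##...
##...
##...
##...
...#.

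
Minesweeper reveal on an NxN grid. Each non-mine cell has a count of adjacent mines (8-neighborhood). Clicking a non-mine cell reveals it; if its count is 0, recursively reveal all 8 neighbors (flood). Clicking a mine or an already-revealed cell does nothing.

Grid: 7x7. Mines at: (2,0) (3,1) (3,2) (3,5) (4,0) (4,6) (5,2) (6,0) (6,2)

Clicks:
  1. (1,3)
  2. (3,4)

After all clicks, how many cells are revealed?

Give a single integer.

Answer: 21

Derivation:
Click 1 (1,3) count=0: revealed 20 new [(0,0) (0,1) (0,2) (0,3) (0,4) (0,5) (0,6) (1,0) (1,1) (1,2) (1,3) (1,4) (1,5) (1,6) (2,1) (2,2) (2,3) (2,4) (2,5) (2,6)] -> total=20
Click 2 (3,4) count=1: revealed 1 new [(3,4)] -> total=21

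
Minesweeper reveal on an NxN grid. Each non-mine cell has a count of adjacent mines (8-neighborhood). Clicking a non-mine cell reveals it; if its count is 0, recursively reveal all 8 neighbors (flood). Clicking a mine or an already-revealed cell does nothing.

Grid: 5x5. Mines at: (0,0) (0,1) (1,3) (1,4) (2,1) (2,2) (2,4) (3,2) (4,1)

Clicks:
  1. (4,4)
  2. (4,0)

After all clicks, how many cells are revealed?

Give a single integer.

Click 1 (4,4) count=0: revealed 4 new [(3,3) (3,4) (4,3) (4,4)] -> total=4
Click 2 (4,0) count=1: revealed 1 new [(4,0)] -> total=5

Answer: 5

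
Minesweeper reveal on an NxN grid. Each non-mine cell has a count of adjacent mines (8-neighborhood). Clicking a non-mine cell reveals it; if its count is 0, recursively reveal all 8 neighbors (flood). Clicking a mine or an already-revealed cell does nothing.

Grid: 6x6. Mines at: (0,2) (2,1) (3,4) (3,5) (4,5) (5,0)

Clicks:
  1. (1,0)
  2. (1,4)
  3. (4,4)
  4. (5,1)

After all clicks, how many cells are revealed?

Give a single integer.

Click 1 (1,0) count=1: revealed 1 new [(1,0)] -> total=1
Click 2 (1,4) count=0: revealed 9 new [(0,3) (0,4) (0,5) (1,3) (1,4) (1,5) (2,3) (2,4) (2,5)] -> total=10
Click 3 (4,4) count=3: revealed 1 new [(4,4)] -> total=11
Click 4 (5,1) count=1: revealed 1 new [(5,1)] -> total=12

Answer: 12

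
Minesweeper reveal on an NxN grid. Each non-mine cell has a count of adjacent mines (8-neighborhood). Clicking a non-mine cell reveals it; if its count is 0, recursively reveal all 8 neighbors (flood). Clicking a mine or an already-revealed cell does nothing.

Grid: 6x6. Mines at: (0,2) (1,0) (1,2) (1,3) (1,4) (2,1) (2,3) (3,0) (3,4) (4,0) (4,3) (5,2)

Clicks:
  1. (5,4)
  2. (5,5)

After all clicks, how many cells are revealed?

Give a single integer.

Answer: 4

Derivation:
Click 1 (5,4) count=1: revealed 1 new [(5,4)] -> total=1
Click 2 (5,5) count=0: revealed 3 new [(4,4) (4,5) (5,5)] -> total=4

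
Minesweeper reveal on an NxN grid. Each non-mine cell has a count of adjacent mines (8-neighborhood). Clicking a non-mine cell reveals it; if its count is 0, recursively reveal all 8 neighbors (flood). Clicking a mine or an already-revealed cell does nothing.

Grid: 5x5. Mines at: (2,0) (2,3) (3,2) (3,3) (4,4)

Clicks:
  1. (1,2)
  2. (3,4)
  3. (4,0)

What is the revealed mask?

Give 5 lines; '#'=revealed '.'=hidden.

Click 1 (1,2) count=1: revealed 1 new [(1,2)] -> total=1
Click 2 (3,4) count=3: revealed 1 new [(3,4)] -> total=2
Click 3 (4,0) count=0: revealed 4 new [(3,0) (3,1) (4,0) (4,1)] -> total=6

Answer: .....
..#..
.....
##..#
##...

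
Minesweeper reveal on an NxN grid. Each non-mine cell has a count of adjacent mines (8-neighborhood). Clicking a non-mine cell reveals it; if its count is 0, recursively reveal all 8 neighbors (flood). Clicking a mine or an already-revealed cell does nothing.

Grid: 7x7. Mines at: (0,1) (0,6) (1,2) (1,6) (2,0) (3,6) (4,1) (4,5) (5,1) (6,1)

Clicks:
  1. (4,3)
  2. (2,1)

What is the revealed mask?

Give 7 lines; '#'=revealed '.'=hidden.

Click 1 (4,3) count=0: revealed 27 new [(0,3) (0,4) (0,5) (1,3) (1,4) (1,5) (2,2) (2,3) (2,4) (2,5) (3,2) (3,3) (3,4) (3,5) (4,2) (4,3) (4,4) (5,2) (5,3) (5,4) (5,5) (5,6) (6,2) (6,3) (6,4) (6,5) (6,6)] -> total=27
Click 2 (2,1) count=2: revealed 1 new [(2,1)] -> total=28

Answer: ...###.
...###.
.#####.
..####.
..###..
..#####
..#####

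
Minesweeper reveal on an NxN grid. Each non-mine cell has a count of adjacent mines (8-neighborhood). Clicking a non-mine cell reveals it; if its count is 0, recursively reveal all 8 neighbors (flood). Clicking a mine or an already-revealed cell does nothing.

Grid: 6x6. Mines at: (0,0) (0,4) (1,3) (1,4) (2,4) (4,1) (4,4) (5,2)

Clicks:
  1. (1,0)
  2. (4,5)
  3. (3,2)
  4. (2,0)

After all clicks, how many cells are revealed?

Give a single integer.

Answer: 10

Derivation:
Click 1 (1,0) count=1: revealed 1 new [(1,0)] -> total=1
Click 2 (4,5) count=1: revealed 1 new [(4,5)] -> total=2
Click 3 (3,2) count=1: revealed 1 new [(3,2)] -> total=3
Click 4 (2,0) count=0: revealed 7 new [(1,1) (1,2) (2,0) (2,1) (2,2) (3,0) (3,1)] -> total=10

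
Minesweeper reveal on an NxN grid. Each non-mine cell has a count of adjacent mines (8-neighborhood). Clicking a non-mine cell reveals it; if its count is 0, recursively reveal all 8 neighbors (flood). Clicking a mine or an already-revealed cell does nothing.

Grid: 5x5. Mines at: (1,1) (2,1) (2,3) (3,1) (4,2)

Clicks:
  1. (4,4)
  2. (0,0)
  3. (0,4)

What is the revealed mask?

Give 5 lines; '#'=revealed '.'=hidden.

Click 1 (4,4) count=0: revealed 4 new [(3,3) (3,4) (4,3) (4,4)] -> total=4
Click 2 (0,0) count=1: revealed 1 new [(0,0)] -> total=5
Click 3 (0,4) count=0: revealed 6 new [(0,2) (0,3) (0,4) (1,2) (1,3) (1,4)] -> total=11

Answer: #.###
..###
.....
...##
...##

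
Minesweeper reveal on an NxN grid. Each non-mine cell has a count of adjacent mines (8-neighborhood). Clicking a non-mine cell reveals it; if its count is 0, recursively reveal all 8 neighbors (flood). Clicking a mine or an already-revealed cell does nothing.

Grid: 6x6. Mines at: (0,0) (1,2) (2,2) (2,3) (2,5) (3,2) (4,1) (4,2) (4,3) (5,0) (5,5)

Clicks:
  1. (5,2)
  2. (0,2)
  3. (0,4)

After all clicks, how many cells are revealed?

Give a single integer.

Click 1 (5,2) count=3: revealed 1 new [(5,2)] -> total=1
Click 2 (0,2) count=1: revealed 1 new [(0,2)] -> total=2
Click 3 (0,4) count=0: revealed 6 new [(0,3) (0,4) (0,5) (1,3) (1,4) (1,5)] -> total=8

Answer: 8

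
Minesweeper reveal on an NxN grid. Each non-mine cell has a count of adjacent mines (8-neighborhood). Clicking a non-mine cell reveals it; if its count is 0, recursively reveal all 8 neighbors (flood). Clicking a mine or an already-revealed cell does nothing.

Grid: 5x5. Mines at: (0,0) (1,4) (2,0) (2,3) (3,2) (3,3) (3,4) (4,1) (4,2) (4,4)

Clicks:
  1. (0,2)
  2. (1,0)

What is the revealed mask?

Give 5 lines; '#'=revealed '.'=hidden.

Click 1 (0,2) count=0: revealed 6 new [(0,1) (0,2) (0,3) (1,1) (1,2) (1,3)] -> total=6
Click 2 (1,0) count=2: revealed 1 new [(1,0)] -> total=7

Answer: .###.
####.
.....
.....
.....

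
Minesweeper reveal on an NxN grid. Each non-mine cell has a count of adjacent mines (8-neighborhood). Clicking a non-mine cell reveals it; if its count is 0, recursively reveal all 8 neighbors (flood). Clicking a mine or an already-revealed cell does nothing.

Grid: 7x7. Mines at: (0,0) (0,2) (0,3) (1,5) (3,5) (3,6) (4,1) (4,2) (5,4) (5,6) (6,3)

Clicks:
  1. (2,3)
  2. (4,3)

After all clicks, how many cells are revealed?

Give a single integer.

Click 1 (2,3) count=0: revealed 15 new [(1,0) (1,1) (1,2) (1,3) (1,4) (2,0) (2,1) (2,2) (2,3) (2,4) (3,0) (3,1) (3,2) (3,3) (3,4)] -> total=15
Click 2 (4,3) count=2: revealed 1 new [(4,3)] -> total=16

Answer: 16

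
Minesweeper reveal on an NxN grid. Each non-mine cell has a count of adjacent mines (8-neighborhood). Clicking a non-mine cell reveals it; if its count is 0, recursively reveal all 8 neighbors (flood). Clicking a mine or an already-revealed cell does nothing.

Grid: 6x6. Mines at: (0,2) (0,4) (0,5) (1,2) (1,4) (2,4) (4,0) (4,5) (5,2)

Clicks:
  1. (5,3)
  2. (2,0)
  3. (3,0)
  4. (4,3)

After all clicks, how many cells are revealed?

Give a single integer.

Answer: 10

Derivation:
Click 1 (5,3) count=1: revealed 1 new [(5,3)] -> total=1
Click 2 (2,0) count=0: revealed 8 new [(0,0) (0,1) (1,0) (1,1) (2,0) (2,1) (3,0) (3,1)] -> total=9
Click 3 (3,0) count=1: revealed 0 new [(none)] -> total=9
Click 4 (4,3) count=1: revealed 1 new [(4,3)] -> total=10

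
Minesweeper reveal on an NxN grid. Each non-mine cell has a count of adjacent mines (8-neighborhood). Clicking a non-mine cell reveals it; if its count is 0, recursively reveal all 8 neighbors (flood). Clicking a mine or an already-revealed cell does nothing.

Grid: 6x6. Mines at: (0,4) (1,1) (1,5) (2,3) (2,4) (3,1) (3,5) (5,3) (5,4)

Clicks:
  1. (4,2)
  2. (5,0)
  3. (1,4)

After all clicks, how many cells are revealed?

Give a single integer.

Click 1 (4,2) count=2: revealed 1 new [(4,2)] -> total=1
Click 2 (5,0) count=0: revealed 5 new [(4,0) (4,1) (5,0) (5,1) (5,2)] -> total=6
Click 3 (1,4) count=4: revealed 1 new [(1,4)] -> total=7

Answer: 7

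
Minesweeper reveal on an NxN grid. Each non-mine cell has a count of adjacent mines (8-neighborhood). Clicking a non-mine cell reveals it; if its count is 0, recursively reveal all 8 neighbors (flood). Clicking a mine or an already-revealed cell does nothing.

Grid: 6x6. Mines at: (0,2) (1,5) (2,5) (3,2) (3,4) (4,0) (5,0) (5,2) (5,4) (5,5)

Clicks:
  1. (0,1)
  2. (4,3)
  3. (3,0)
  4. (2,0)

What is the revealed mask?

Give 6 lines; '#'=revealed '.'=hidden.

Click 1 (0,1) count=1: revealed 1 new [(0,1)] -> total=1
Click 2 (4,3) count=4: revealed 1 new [(4,3)] -> total=2
Click 3 (3,0) count=1: revealed 1 new [(3,0)] -> total=3
Click 4 (2,0) count=0: revealed 6 new [(0,0) (1,0) (1,1) (2,0) (2,1) (3,1)] -> total=9

Answer: ##....
##....
##....
##....
...#..
......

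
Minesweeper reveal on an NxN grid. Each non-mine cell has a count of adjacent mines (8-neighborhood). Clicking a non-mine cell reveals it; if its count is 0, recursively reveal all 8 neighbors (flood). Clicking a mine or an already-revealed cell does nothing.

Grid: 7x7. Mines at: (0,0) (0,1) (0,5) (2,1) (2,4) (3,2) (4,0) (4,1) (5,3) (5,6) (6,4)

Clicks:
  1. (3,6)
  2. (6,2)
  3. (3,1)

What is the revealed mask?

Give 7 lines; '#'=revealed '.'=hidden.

Answer: .......
.....##
.....##
.#...##
.....##
.......
..#....

Derivation:
Click 1 (3,6) count=0: revealed 8 new [(1,5) (1,6) (2,5) (2,6) (3,5) (3,6) (4,5) (4,6)] -> total=8
Click 2 (6,2) count=1: revealed 1 new [(6,2)] -> total=9
Click 3 (3,1) count=4: revealed 1 new [(3,1)] -> total=10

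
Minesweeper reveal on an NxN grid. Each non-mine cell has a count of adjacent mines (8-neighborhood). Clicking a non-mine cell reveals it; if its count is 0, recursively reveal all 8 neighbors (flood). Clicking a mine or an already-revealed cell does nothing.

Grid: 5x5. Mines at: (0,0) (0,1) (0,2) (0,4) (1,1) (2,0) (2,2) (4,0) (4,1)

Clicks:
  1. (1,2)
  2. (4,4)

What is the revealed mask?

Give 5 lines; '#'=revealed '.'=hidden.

Answer: .....
..###
...##
..###
..###

Derivation:
Click 1 (1,2) count=4: revealed 1 new [(1,2)] -> total=1
Click 2 (4,4) count=0: revealed 10 new [(1,3) (1,4) (2,3) (2,4) (3,2) (3,3) (3,4) (4,2) (4,3) (4,4)] -> total=11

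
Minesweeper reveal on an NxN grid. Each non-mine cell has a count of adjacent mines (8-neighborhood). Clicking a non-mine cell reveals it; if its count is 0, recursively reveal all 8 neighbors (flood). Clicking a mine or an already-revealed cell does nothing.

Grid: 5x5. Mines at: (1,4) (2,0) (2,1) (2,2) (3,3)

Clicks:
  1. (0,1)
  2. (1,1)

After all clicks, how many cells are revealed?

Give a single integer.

Click 1 (0,1) count=0: revealed 8 new [(0,0) (0,1) (0,2) (0,3) (1,0) (1,1) (1,2) (1,3)] -> total=8
Click 2 (1,1) count=3: revealed 0 new [(none)] -> total=8

Answer: 8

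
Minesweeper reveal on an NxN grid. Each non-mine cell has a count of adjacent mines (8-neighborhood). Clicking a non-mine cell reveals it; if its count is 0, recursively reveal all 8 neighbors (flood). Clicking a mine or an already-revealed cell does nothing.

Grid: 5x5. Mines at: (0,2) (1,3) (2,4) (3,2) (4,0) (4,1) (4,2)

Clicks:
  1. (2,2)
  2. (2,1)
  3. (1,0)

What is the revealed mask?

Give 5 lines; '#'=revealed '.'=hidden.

Answer: ##...
##...
###..
##...
.....

Derivation:
Click 1 (2,2) count=2: revealed 1 new [(2,2)] -> total=1
Click 2 (2,1) count=1: revealed 1 new [(2,1)] -> total=2
Click 3 (1,0) count=0: revealed 7 new [(0,0) (0,1) (1,0) (1,1) (2,0) (3,0) (3,1)] -> total=9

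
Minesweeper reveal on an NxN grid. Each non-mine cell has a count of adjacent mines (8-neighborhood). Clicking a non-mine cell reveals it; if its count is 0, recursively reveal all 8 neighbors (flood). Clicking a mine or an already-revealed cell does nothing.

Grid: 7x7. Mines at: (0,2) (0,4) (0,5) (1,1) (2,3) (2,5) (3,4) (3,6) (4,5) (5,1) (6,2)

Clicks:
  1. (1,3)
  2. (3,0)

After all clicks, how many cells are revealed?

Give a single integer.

Answer: 10

Derivation:
Click 1 (1,3) count=3: revealed 1 new [(1,3)] -> total=1
Click 2 (3,0) count=0: revealed 9 new [(2,0) (2,1) (2,2) (3,0) (3,1) (3,2) (4,0) (4,1) (4,2)] -> total=10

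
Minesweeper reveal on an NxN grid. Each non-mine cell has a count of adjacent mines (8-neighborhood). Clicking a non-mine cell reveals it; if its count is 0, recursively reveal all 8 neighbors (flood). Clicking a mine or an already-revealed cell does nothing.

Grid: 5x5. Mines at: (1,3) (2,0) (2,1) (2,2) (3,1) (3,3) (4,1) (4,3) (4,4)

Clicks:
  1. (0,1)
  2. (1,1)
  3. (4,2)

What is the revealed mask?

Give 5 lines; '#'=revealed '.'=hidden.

Answer: ###..
###..
.....
.....
..#..

Derivation:
Click 1 (0,1) count=0: revealed 6 new [(0,0) (0,1) (0,2) (1,0) (1,1) (1,2)] -> total=6
Click 2 (1,1) count=3: revealed 0 new [(none)] -> total=6
Click 3 (4,2) count=4: revealed 1 new [(4,2)] -> total=7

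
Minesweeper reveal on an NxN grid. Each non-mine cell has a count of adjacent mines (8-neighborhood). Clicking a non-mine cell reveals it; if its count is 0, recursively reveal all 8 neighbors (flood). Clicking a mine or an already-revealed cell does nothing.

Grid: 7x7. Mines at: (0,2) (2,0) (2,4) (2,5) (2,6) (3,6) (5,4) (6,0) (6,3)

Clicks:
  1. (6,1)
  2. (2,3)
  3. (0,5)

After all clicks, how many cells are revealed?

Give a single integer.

Click 1 (6,1) count=1: revealed 1 new [(6,1)] -> total=1
Click 2 (2,3) count=1: revealed 1 new [(2,3)] -> total=2
Click 3 (0,5) count=0: revealed 8 new [(0,3) (0,4) (0,5) (0,6) (1,3) (1,4) (1,5) (1,6)] -> total=10

Answer: 10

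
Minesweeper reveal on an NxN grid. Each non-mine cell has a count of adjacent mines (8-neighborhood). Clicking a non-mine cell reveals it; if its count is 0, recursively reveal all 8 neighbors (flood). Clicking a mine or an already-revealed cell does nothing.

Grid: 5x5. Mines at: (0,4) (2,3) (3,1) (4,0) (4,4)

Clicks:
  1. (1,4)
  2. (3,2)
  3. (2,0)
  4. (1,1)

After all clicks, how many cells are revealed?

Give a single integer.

Click 1 (1,4) count=2: revealed 1 new [(1,4)] -> total=1
Click 2 (3,2) count=2: revealed 1 new [(3,2)] -> total=2
Click 3 (2,0) count=1: revealed 1 new [(2,0)] -> total=3
Click 4 (1,1) count=0: revealed 10 new [(0,0) (0,1) (0,2) (0,3) (1,0) (1,1) (1,2) (1,3) (2,1) (2,2)] -> total=13

Answer: 13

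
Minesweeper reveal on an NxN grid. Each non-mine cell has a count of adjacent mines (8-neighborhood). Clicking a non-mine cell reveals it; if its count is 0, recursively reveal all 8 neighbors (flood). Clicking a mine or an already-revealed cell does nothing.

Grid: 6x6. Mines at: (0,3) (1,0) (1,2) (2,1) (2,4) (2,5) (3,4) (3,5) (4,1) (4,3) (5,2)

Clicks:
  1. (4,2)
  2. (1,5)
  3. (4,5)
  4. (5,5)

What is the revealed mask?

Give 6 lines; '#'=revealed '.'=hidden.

Answer: ......
.....#
......
......
..#.##
....##

Derivation:
Click 1 (4,2) count=3: revealed 1 new [(4,2)] -> total=1
Click 2 (1,5) count=2: revealed 1 new [(1,5)] -> total=2
Click 3 (4,5) count=2: revealed 1 new [(4,5)] -> total=3
Click 4 (5,5) count=0: revealed 3 new [(4,4) (5,4) (5,5)] -> total=6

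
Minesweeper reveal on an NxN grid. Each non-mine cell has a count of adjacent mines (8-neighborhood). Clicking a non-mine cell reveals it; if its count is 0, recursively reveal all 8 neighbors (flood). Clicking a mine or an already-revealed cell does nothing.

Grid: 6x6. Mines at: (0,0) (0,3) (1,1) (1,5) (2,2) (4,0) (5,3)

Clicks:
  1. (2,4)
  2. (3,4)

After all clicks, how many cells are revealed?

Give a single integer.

Click 1 (2,4) count=1: revealed 1 new [(2,4)] -> total=1
Click 2 (3,4) count=0: revealed 10 new [(2,3) (2,5) (3,3) (3,4) (3,5) (4,3) (4,4) (4,5) (5,4) (5,5)] -> total=11

Answer: 11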